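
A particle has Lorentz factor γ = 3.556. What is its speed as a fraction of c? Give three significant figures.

β = 0.960

β = √(1 − 1/γ²) = √(1 − 1/3.556²) = √(1 − 0.07908) = √0.9209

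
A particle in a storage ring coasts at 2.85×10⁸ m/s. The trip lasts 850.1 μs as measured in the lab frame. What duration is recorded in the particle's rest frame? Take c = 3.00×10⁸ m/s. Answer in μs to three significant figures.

τ = 265 μs

β = 2.85×10⁸/3.00×10⁸ = 0.9500; γ = 1/√(1 − 0.9500²) = 3.203
The interval measured in the lab frame is the dilated one; the clock in the particle's rest frame measures the proper time τ = Δt/γ = 850.1/3.203 μs.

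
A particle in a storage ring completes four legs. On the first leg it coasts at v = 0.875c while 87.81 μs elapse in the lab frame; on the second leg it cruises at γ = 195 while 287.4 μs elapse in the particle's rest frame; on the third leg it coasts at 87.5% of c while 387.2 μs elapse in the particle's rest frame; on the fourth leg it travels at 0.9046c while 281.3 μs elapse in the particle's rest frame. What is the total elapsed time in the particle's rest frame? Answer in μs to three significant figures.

Leg 1: γ = 1/√(1 − 0.875²) = 1/√0.2344 = 2.066; τ_1 = 87.81/2.066 = 42.51 μs.
Leg 2: 287.4 μs is already measured in the particle's rest frame.
Leg 3: 387.2 μs is already measured in the particle's rest frame.
Leg 4: 281.3 μs is already measured in the particle's rest frame.
Total: 42.51 + 287.4 + 387.2 + 281.3 μs.

τ = 998 μs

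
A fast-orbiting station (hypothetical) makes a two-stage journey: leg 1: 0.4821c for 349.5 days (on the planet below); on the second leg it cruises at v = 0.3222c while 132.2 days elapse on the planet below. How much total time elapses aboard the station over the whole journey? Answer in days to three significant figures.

τ = 431 days

Leg 1: γ = 1/√(1 − 0.4821²) = 1/√0.7676 = 1.141; τ_1 = 349.5/1.141 = 306.2 days.
Leg 2: γ = 1/√(1 − 0.3222²) = 1/√0.8962 = 1.056; τ_2 = 132.2/1.056 = 125.1 days.
Total: 306.2 + 125.1 days.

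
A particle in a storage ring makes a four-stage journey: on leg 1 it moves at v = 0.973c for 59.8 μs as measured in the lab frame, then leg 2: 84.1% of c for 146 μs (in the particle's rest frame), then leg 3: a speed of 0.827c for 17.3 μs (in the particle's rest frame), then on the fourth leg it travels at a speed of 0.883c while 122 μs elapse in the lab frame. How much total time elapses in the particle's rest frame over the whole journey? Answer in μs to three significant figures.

Leg 1: γ = 1/√(1 − 0.973²) = 1/√0.05327 = 4.333; τ_1 = 59.8/4.333 = 13.80 μs.
Leg 2: 146 μs is already measured in the particle's rest frame.
Leg 3: 17.3 μs is already measured in the particle's rest frame.
Leg 4: γ = 1/√(1 − 0.883²) = 1/√0.2203 = 2.131; τ_4 = 122/2.131 = 57.26 μs.
Total: 13.80 + 146.0 + 17.30 + 57.26 μs.

τ = 234 μs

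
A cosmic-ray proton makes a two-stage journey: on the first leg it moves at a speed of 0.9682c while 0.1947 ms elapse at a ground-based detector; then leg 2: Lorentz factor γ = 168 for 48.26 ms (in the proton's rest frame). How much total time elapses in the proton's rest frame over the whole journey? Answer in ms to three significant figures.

Leg 1: γ = 1/√(1 − 0.9682²) = 1/√0.06259 = 3.997; τ_1 = 0.1947/3.997 = 0.04871 ms.
Leg 2: 48.26 ms is already measured in the proton's rest frame.
Total: 0.04871 + 48.26 ms.

τ = 48.3 ms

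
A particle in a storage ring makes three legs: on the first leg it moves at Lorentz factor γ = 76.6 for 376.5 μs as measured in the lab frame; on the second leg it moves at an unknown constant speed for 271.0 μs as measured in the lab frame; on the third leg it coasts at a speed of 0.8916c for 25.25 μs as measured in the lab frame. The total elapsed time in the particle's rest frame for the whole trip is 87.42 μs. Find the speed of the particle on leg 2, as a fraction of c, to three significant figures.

β = 0.965

Leg 1: γ = 76.6; τ_1 = 376.5/76.60 = 4.915 μs.
Leg 2: speed unknown; τ_2 = 271.0/γ_2.
Leg 3: γ = 1/√(1 − 0.8916²) = 1/√0.2050 = 2.208; τ_3 = 25.25/2.208 = 11.43 μs.
Total proper time: 4.915 + τ_2 + 11.43 = 87.42, so τ_2 = 87.42 − 16.35 = 71.07 μs.
γ_2 = 271.0/71.07 = 3.813; β = √(1 − 1/γ²) = √0.9312.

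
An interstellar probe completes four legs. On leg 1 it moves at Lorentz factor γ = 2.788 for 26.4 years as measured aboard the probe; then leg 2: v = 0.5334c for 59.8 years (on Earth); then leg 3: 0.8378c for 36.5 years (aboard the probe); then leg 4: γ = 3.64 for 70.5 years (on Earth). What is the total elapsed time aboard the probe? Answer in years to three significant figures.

τ = 133 years

Leg 1: 26.4 years is already measured aboard the probe.
Leg 2: γ = 1/√(1 − 0.5334²) = 1/√0.7155 = 1.182; τ_2 = 59.8/1.182 = 50.58 years.
Leg 3: 36.5 years is already measured aboard the probe.
Leg 4: γ = 3.64; τ_4 = 70.5/3.640 = 19.37 years.
Total: 26.40 + 50.58 + 36.50 + 19.37 years.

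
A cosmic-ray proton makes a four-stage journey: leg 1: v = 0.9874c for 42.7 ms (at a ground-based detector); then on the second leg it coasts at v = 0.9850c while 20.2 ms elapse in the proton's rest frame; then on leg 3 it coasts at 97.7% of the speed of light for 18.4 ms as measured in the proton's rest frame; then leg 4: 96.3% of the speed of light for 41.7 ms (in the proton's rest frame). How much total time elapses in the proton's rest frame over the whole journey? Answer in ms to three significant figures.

Leg 1: γ = 1/√(1 − 0.9874²) = 1/√0.02504 = 6.319; τ_1 = 42.7/6.319 = 6.757 ms.
Leg 2: 20.2 ms is already measured in the proton's rest frame.
Leg 3: 18.4 ms is already measured in the proton's rest frame.
Leg 4: 41.7 ms is already measured in the proton's rest frame.
Total: 6.757 + 20.20 + 18.40 + 41.70 ms.

τ = 87.1 ms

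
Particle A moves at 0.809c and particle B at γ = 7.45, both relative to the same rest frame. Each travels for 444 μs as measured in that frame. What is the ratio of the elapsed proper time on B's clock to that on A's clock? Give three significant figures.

A: γ = 1/√(1 − 0.809²) = 1/√0.3455 = 1.701. B: γ = 7.45.
τ_A/τ_B = γ_B/γ_A = 7.450/1.701 = 4.379, so τ_B/τ_A = 0.2284.

τ_B/τ_A = 0.228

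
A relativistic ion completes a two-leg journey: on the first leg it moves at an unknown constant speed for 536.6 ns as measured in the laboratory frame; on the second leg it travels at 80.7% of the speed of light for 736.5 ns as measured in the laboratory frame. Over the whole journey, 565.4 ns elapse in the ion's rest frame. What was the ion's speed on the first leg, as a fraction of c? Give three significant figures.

β = 0.970

Leg 1: speed unknown; τ_1 = 536.6/γ_1.
Leg 2: β = 0.807; γ = 1/√(1 − 0.807²) = 1/√0.3488 = 1.693; τ_2 = 736.5/1.693 = 434.9 ns.
Total proper time: τ_1 + 434.9 = 565.4, so τ_1 = 565.4 − 434.9 = 130.5 ns.
γ_1 = 536.6/130.5 = 4.113; β = √(1 − 1/γ²) = √0.9409.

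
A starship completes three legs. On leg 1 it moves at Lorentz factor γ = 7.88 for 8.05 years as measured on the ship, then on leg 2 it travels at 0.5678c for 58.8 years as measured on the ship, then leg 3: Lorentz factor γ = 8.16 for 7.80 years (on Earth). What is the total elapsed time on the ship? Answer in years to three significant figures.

τ = 67.8 years

Leg 1: 8.05 years is already measured on the ship.
Leg 2: 58.8 years is already measured on the ship.
Leg 3: γ = 8.16; τ_3 = 7.80/8.160 = 0.9559 years.
Total: 8.050 + 58.80 + 0.9559 years.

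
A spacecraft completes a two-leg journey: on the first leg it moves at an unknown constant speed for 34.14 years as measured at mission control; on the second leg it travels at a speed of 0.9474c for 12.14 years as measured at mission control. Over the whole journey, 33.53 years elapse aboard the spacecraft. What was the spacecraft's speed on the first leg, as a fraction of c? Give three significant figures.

Leg 1: speed unknown; τ_1 = 34.14/γ_1.
Leg 2: γ = 1/√(1 − 0.9474²) = 1/√0.1024 = 3.124; τ_2 = 12.14/3.124 = 3.885 years.
Total proper time: τ_1 + 3.885 = 33.53, so τ_1 = 33.53 − 3.885 = 29.64 years.
γ_1 = 34.14/29.64 = 1.152; β = √(1 − 1/γ²) = √0.2460.

β = 0.496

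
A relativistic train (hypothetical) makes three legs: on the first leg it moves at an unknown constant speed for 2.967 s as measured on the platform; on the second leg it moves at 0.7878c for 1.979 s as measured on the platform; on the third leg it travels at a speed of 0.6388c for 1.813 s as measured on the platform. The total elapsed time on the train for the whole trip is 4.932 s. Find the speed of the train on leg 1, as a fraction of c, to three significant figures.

β = 0.624

Leg 1: speed unknown; τ_1 = 2.967/γ_1.
Leg 2: γ = 1/√(1 − 0.7878²) = 1/√0.3794 = 1.624; τ_2 = 1.979/1.624 = 1.219 s.
Leg 3: γ = 1/√(1 − 0.6388²) = 1/√0.5919 = 1.300; τ_3 = 1.813/1.300 = 1.395 s.
Total proper time: τ_1 + 1.219 + 1.395 = 4.932, so τ_1 = 4.932 − 2.614 = 2.318 s.
γ_1 = 2.967/2.318 = 1.280; β = √(1 − 1/γ²) = √0.3895.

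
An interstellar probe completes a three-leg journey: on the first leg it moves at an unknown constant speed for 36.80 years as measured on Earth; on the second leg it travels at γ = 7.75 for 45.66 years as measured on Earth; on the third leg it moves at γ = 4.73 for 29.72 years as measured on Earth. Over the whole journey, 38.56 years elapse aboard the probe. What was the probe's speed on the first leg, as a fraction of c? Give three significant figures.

β = 0.697

Leg 1: speed unknown; τ_1 = 36.80/γ_1.
Leg 2: γ = 7.75; τ_2 = 45.66/7.750 = 5.892 years.
Leg 3: γ = 4.73; τ_3 = 29.72/4.730 = 6.283 years.
Total proper time: τ_1 + 5.892 + 6.283 = 38.56, so τ_1 = 38.56 − 12.17 = 26.39 years.
γ_1 = 36.80/26.39 = 1.395; β = √(1 − 1/γ²) = √0.4859.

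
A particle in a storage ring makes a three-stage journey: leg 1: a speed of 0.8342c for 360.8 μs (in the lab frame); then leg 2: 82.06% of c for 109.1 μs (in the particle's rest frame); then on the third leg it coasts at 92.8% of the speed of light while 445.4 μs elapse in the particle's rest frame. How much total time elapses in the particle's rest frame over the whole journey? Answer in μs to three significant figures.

τ = 753 μs

Leg 1: γ = 1/√(1 − 0.8342²) = 1/√0.3041 = 1.813; τ_1 = 360.8/1.813 = 199.0 μs.
Leg 2: 109.1 μs is already measured in the particle's rest frame.
Leg 3: 445.4 μs is already measured in the particle's rest frame.
Total: 199.0 + 109.1 + 445.4 μs.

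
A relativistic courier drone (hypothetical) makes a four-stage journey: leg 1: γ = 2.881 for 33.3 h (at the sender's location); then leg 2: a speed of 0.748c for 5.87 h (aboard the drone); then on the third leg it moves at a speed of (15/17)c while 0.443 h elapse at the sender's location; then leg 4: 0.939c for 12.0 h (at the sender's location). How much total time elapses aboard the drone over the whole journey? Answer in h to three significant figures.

Leg 1: γ = 2.881; τ_1 = 33.3/2.881 = 11.56 h.
Leg 2: 5.87 h is already measured aboard the drone.
Leg 3: γ = 1/√(1 − (15/17)²) = 17/8 = 2.125; τ_3 = 0.443/2.125 = 0.2085 h.
Leg 4: γ = 1/√(1 − 0.939²) = 1/√0.1183 = 2.908; τ_4 = 12.0/2.908 = 4.127 h.
Total: 11.56 + 5.870 + 0.2085 + 4.127 h.

τ = 21.8 h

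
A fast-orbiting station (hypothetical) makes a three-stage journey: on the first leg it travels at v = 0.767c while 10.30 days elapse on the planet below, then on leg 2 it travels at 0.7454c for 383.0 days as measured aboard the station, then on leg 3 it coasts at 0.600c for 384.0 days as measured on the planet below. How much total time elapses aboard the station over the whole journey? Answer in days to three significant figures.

τ = 697 days

Leg 1: γ = 1/√(1 − 0.767²) = 1/√0.4117 = 1.558; τ_1 = 10.30/1.558 = 6.609 days.
Leg 2: 383.0 days is already measured aboard the station.
Leg 3: γ = 1/√(1 − 0.600²) = 5/4 = 1.250; τ_3 = 384.0/1.250 = 307.2 days.
Total: 6.609 + 383.0 + 307.2 days.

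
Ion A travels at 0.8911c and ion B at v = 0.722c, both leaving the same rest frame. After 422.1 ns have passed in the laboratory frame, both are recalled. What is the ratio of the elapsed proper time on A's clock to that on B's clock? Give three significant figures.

A: γ = 1/√(1 − 0.8911²) = 1/√0.2059 = 2.204. B: γ = 1/√(1 − 0.722²) = 1/√0.4787 = 1.445.
τ_A/τ_B = γ_B/γ_A = 1.445/2.204 = 0.6559, so τ_A/τ_B = 0.6559.

τ_A/τ_B = 0.656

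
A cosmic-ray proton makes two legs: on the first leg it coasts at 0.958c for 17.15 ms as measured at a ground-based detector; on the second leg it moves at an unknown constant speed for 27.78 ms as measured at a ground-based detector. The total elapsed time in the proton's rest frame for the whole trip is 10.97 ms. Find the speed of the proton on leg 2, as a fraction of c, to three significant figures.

Leg 1: γ = 1/√(1 − 0.958²) = 1/√0.08224 = 3.487; τ_1 = 17.15/3.487 = 4.918 ms.
Leg 2: speed unknown; τ_2 = 27.78/γ_2.
Total proper time: 4.918 + τ_2 = 10.97, so τ_2 = 10.97 − 4.918 = 6.052 ms.
γ_2 = 27.78/6.052 = 4.590; β = √(1 − 1/γ²) = √0.9525.

β = 0.976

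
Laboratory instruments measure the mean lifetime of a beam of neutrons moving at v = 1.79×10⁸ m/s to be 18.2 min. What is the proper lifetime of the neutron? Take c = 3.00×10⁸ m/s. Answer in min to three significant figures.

τ₀ = 14.6 min

β = 1.79×10⁸/3.00×10⁸ = 0.5967; γ = 1/√(1 − 0.5967²) = 1.246
The lab-frame lifetime is the dilated interval; the proper lifetime is τ₀ = Δt/γ = 18.2/1.246 min.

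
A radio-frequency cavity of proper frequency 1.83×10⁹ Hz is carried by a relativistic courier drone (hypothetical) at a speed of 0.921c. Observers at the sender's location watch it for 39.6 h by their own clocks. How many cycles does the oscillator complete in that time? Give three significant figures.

γ = 1/√(1 − 0.921²) = 1/√0.1518 = 2.567
During 39.6 h of lab time, the oscillator's proper time advances by τ = Δt/γ = 39.6/2.567 = 15.43 h = 5.554×10⁴ s.
N = f × τ = 1.83×10⁹ × 5.554×10⁴ = 1.016×10¹⁴.

N = 1.02×10¹⁴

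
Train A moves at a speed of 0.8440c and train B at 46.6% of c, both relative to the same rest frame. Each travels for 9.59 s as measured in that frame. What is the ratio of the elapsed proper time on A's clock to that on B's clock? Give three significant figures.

τ_A/τ_B = 0.606

A: γ = 1/√(1 − 0.8440²) = 1/√0.2877 = 1.864. B: β = 0.466; γ = 1/√(1 − 0.466²) = 1/√0.7828 = 1.130.
τ_A/τ_B = γ_B/γ_A = 1.130/1.864 = 0.6062, so τ_A/τ_B = 0.6062.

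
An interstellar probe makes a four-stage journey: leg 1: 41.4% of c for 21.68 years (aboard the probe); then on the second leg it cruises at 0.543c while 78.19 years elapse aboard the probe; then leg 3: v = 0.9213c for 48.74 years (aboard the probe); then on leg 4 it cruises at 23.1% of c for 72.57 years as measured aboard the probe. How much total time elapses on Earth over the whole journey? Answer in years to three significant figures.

Leg 1: β = 0.414; γ = 1/√(1 − 0.414²) = 1/√0.8286 = 1.099; Δt_1 = 1.099 × 21.68 = 23.82 years.
Leg 2: γ = 1/√(1 − 0.543²) = 1/√0.7052 = 1.191; Δt_2 = 1.191 × 78.19 = 93.11 years.
Leg 3: γ = 1/√(1 − 0.9213²) = 1/√0.1512 = 2.572; Δt_3 = 2.572 × 48.74 = 125.3 years.
Leg 4: β = 0.231; γ = 1/√(1 − 0.231²) = 1/√0.9466 = 1.028; Δt_4 = 1.028 × 72.57 = 74.59 years.
Total: 23.82 + 93.11 + 125.3 + 74.59 years.

Δt = 317 years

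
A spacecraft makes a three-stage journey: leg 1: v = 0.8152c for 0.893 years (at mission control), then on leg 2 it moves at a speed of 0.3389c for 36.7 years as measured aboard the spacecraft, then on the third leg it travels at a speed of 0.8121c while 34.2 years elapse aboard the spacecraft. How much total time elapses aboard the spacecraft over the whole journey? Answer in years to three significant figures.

τ = 71.4 years

Leg 1: γ = 1/√(1 − 0.8152²) = 1/√0.3354 = 1.727; τ_1 = 0.893/1.727 = 0.5172 years.
Leg 2: 36.7 years is already measured aboard the spacecraft.
Leg 3: 34.2 years is already measured aboard the spacecraft.
Total: 0.5172 + 36.70 + 34.20 years.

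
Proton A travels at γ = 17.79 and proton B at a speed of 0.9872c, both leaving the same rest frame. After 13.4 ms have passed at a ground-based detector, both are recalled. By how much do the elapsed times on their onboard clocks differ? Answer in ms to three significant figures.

A: γ = 17.79; τ_A = 13.4/17.79 = 0.7532 ms.
B: γ = 1/√(1 − 0.9872²) = 1/√0.02544 = 6.270; τ_B = 13.4/6.270 = 2.137 ms.

|τ_A − τ_B| = 1.38 ms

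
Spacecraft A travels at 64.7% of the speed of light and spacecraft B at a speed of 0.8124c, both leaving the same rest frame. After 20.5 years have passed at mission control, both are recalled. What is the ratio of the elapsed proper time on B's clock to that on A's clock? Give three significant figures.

A: β = 0.647; γ = 1/√(1 − 0.647²) = 1/√0.5814 = 1.311. B: γ = 1/√(1 − 0.8124²) = 1/√0.3400 = 1.715.
τ_A/τ_B = γ_B/γ_A = 1.715/1.311 = 1.308, so τ_B/τ_A = 0.7647.

τ_B/τ_A = 0.765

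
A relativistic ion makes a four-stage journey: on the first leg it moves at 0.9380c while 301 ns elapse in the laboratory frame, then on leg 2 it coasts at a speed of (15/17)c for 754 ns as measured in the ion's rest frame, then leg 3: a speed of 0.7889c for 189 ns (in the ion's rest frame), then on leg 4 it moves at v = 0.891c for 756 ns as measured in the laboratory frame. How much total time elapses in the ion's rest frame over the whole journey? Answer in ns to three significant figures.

Leg 1: γ = 1/√(1 − 0.9380²) = 1/√0.1202 = 2.885; τ_1 = 301/2.885 = 104.3 ns.
Leg 2: 754 ns is already measured in the ion's rest frame.
Leg 3: 189 ns is already measured in the ion's rest frame.
Leg 4: γ = 1/√(1 − 0.891²) = 1/√0.2061 = 2.203; τ_4 = 756/2.203 = 343.2 ns.
Total: 104.3 + 754.0 + 189.0 + 343.2 ns.

τ = 1390 ns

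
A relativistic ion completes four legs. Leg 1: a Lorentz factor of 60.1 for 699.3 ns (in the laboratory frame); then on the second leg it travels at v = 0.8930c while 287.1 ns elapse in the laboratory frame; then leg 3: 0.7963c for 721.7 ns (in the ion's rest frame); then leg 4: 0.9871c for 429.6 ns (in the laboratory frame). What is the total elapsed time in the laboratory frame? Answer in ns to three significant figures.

Leg 1: 699.3 ns is already measured in the laboratory frame.
Leg 2: 287.1 ns is already measured in the laboratory frame.
Leg 3: γ = 1/√(1 − 0.7963²) = 1/√0.3659 = 1.653; Δt_3 = 1.653 × 721.7 = 1193 ns.
Leg 4: 429.6 ns is already measured in the laboratory frame.
Total: 699.3 + 287.1 + 1193 + 429.6 ns.

Δt = 2610 ns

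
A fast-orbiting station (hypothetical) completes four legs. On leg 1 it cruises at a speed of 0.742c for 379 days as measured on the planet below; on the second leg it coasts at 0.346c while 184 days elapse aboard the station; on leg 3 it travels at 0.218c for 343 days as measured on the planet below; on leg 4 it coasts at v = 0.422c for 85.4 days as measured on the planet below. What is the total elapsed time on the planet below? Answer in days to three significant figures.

Leg 1: 379 days is already measured on the planet below.
Leg 2: γ = 1/√(1 − 0.346²) = 1/√0.8803 = 1.066; Δt_2 = 1.066 × 184 = 196.1 days.
Leg 3: 343 days is already measured on the planet below.
Leg 4: 85.4 days is already measured on the planet below.
Total: 379.0 + 196.1 + 343.0 + 85.40 days.

Δt = 1000 days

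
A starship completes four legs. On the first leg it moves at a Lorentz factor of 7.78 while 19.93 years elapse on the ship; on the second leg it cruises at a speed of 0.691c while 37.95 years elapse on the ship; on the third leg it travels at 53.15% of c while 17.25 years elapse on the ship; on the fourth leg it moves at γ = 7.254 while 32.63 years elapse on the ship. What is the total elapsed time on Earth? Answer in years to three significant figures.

Leg 1: γ = 7.78; Δt_1 = 7.780 × 19.93 = 155.1 years.
Leg 2: γ = 1/√(1 − 0.691²) = 1/√0.5225 = 1.383; Δt_2 = 1.383 × 37.95 = 52.50 years.
Leg 3: β = 0.5315; γ = 1/√(1 − 0.5315²) = 1/√0.7175 = 1.181; Δt_3 = 1.181 × 17.25 = 20.36 years.
Leg 4: γ = 7.254; Δt_4 = 7.254 × 32.63 = 236.7 years.
Total: 155.1 + 52.50 + 20.36 + 236.7 years.

Δt = 465 years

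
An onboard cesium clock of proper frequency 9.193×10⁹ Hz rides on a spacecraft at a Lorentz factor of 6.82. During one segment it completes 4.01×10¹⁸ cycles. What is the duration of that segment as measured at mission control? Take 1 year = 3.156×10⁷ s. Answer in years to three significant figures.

Δt = 94.3 years

γ = 6.82
Proper time for N cycles: τ = N/f = 4.01×10¹⁸/(9.193×10⁹) = 4.362×10⁸ s = 13.82 years.
Lab-frame duration Δt = γτ = 6.820 × 13.82 = 94.26 years.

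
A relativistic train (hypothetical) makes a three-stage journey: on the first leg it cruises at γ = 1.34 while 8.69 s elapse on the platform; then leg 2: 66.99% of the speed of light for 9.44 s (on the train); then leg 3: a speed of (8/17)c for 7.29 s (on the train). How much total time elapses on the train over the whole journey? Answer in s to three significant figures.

τ = 23.2 s

Leg 1: γ = 1.34; τ_1 = 8.69/1.340 = 6.485 s.
Leg 2: 9.44 s is already measured on the train.
Leg 3: 7.29 s is already measured on the train.
Total: 6.485 + 9.440 + 7.290 s.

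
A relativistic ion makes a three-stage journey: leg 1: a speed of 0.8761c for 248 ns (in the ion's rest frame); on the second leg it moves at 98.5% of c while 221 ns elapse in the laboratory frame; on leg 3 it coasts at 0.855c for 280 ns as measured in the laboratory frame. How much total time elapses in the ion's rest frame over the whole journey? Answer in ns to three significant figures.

τ = 431 ns

Leg 1: 248 ns is already measured in the ion's rest frame.
Leg 2: β = 0.985; γ = 1/√(1 − 0.985²) = 1/√0.02977 = 5.795; τ_2 = 221/5.795 = 38.13 ns.
Leg 3: γ = 1/√(1 − 0.855²) = 1/√0.2690 = 1.928; τ_3 = 280/1.928 = 145.2 ns.
Total: 248.0 + 38.13 + 145.2 ns.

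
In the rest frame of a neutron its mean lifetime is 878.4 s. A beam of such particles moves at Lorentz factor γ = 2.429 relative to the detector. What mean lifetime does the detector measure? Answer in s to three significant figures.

γ = 2.429
The rest-frame lifetime is the proper time; the lab measures the dilated interval Δt = γτ₀ = 2.429 × 878.4 s.

Δt = 2130 s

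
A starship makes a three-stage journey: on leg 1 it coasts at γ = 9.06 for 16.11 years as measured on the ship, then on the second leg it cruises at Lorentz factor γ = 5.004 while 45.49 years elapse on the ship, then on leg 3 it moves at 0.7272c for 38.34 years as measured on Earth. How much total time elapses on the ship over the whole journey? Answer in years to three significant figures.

Leg 1: 16.11 years is already measured on the ship.
Leg 2: 45.49 years is already measured on the ship.
Leg 3: γ = 1/√(1 − 0.7272²) = 1/√0.4712 = 1.457; τ_3 = 38.34/1.457 = 26.32 years.
Total: 16.11 + 45.49 + 26.32 years.

τ = 87.9 years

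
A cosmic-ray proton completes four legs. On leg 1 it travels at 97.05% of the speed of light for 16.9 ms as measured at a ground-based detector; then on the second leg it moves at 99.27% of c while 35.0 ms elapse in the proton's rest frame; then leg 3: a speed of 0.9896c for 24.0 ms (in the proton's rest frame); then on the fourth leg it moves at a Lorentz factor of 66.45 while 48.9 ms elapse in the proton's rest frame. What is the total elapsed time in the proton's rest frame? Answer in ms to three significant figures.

Leg 1: β = 0.9705; γ = 1/√(1 − 0.9705²) = 1/√0.05813 = 4.148; τ_1 = 16.9/4.148 = 4.075 ms.
Leg 2: 35.0 ms is already measured in the proton's rest frame.
Leg 3: 24.0 ms is already measured in the proton's rest frame.
Leg 4: 48.9 ms is already measured in the proton's rest frame.
Total: 4.075 + 35.00 + 24.00 + 48.90 ms.

τ = 112 ms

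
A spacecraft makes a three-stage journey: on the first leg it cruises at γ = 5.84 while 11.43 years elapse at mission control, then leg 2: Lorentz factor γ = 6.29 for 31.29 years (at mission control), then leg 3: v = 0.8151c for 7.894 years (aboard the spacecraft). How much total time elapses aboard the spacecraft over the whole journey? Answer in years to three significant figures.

τ = 14.8 years

Leg 1: γ = 5.84; τ_1 = 11.43/5.840 = 1.957 years.
Leg 2: γ = 6.29; τ_2 = 31.29/6.290 = 4.975 years.
Leg 3: 7.894 years is already measured aboard the spacecraft.
Total: 1.957 + 4.975 + 7.894 years.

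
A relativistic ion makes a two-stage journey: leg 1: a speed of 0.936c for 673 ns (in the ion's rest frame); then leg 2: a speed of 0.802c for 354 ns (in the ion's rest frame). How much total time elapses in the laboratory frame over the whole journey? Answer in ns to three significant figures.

Leg 1: γ = 1/√(1 − 0.936²) = 1/√0.1239 = 2.841; Δt_1 = 2.841 × 673 = 1912 ns.
Leg 2: γ = 1/√(1 − 0.802²) = 1/√0.3568 = 1.674; Δt_2 = 1.674 × 354 = 592.6 ns.
Total: 1912 + 592.6 ns.

Δt = 2500 ns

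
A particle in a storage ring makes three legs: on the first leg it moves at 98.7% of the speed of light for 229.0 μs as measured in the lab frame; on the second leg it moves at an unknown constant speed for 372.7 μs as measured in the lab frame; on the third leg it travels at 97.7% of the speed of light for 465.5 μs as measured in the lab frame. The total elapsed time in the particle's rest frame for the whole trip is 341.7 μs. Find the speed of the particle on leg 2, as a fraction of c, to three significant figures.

Leg 1: β = 0.987; γ = 1/√(1 − 0.987²) = 1/√0.02583 = 6.222; τ_1 = 229.0/6.222 = 36.80 μs.
Leg 2: speed unknown; τ_2 = 372.7/γ_2.
Leg 3: β = 0.977; γ = 1/√(1 − 0.977²) = 1/√0.04547 = 4.690; τ_3 = 465.5/4.690 = 99.26 μs.
Total proper time: 36.80 + τ_2 + 99.26 = 341.7, so τ_2 = 341.7 − 136.1 = 205.6 μs.
γ_2 = 372.7/205.6 = 1.812; β = √(1 − 1/γ²) = √0.6956.

β = 0.834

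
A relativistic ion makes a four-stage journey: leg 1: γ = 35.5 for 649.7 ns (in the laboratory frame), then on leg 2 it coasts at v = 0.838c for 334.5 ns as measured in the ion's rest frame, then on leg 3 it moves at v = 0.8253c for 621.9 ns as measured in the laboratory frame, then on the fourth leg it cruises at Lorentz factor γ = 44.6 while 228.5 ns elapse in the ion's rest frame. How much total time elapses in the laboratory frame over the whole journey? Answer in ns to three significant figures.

Leg 1: 649.7 ns is already measured in the laboratory frame.
Leg 2: γ = 1/√(1 − 0.838²) = 1/√0.2978 = 1.833; Δt_2 = 1.833 × 334.5 = 613.0 ns.
Leg 3: 621.9 ns is already measured in the laboratory frame.
Leg 4: γ = 44.6; Δt_4 = 44.60 × 228.5 = 1.019×10⁴ ns.
Total: 649.7 + 613.0 + 621.9 + 1.019×10⁴ ns.

Δt = 1.21×10⁴ ns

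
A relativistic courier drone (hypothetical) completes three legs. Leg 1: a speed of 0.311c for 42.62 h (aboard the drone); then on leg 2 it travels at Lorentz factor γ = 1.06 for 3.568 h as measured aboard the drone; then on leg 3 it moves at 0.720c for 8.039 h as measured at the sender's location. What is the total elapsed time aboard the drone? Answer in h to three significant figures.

τ = 51.8 h

Leg 1: 42.62 h is already measured aboard the drone.
Leg 2: 3.568 h is already measured aboard the drone.
Leg 3: γ = 1/√(1 − 0.720²) = 1/√0.4816 = 1.441; τ_3 = 8.039/1.441 = 5.579 h.
Total: 42.62 + 3.568 + 5.579 h.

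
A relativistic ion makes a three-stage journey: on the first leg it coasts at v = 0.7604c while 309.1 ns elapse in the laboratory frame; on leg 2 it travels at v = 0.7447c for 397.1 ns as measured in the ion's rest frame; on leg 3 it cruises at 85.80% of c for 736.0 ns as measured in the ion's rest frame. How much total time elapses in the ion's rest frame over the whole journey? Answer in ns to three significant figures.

τ = 1330 ns

Leg 1: γ = 1/√(1 − 0.7604²) = 1/√0.4218 = 1.540; τ_1 = 309.1/1.540 = 200.7 ns.
Leg 2: 397.1 ns is already measured in the ion's rest frame.
Leg 3: 736.0 ns is already measured in the ion's rest frame.
Total: 200.7 + 397.1 + 736.0 ns.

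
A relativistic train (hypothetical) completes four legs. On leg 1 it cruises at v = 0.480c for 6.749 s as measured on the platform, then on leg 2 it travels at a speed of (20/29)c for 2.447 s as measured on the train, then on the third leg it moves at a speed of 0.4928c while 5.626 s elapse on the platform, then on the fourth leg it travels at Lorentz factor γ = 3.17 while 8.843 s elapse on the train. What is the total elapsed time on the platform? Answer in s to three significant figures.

Δt = 43.8 s

Leg 1: 6.749 s is already measured on the platform.
Leg 2: γ = 1/√(1 − (20/29)²) = 29/21 ≈ 1.381; Δt_2 = 1.381 × 2.447 = 3.379 s.
Leg 3: 5.626 s is already measured on the platform.
Leg 4: γ = 3.17; Δt_4 = 3.170 × 8.843 = 28.03 s.
Total: 6.749 + 3.379 + 5.626 + 28.03 s.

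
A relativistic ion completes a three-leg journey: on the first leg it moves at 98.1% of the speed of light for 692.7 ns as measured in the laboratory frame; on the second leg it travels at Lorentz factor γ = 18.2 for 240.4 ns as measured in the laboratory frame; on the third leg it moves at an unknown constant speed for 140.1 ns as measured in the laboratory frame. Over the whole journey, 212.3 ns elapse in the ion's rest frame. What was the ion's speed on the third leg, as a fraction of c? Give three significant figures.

Leg 1: β = 0.981; γ = 1/√(1 − 0.981²) = 1/√0.03764 = 5.154; τ_1 = 692.7/5.154 = 134.4 ns.
Leg 2: γ = 18.2; τ_2 = 240.4/18.20 = 13.21 ns.
Leg 3: speed unknown; τ_3 = 140.1/γ_3.
Total proper time: 134.4 + 13.21 + τ_3 = 212.3, so τ_3 = 212.3 − 147.6 = 64.70 ns.
γ_3 = 140.1/64.70 = 2.165; β = √(1 − 1/γ²) = √0.7867.

β = 0.887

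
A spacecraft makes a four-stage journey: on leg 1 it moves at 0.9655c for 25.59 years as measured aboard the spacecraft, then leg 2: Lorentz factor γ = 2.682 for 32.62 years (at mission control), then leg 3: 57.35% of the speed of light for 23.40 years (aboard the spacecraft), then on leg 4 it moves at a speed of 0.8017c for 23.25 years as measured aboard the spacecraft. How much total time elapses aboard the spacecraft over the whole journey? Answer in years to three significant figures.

τ = 84.4 years

Leg 1: 25.59 years is already measured aboard the spacecraft.
Leg 2: γ = 2.682; τ_2 = 32.62/2.682 = 12.16 years.
Leg 3: 23.40 years is already measured aboard the spacecraft.
Leg 4: 23.25 years is already measured aboard the spacecraft.
Total: 25.59 + 12.16 + 23.40 + 23.25 years.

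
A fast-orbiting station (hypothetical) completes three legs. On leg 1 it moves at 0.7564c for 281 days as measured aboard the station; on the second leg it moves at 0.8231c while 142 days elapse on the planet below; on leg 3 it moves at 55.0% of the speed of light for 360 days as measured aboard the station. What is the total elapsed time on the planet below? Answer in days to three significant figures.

Δt = 1000 days

Leg 1: γ = 1/√(1 − 0.7564²) = 1/√0.4279 = 1.529; Δt_1 = 1.529 × 281 = 429.6 days.
Leg 2: 142 days is already measured on the planet below.
Leg 3: β = 0.550; γ = 1/√(1 − 0.550²) = 1/√0.6975 = 1.197; Δt_3 = 1.197 × 360 = 431.1 days.
Total: 429.6 + 142.0 + 431.1 days.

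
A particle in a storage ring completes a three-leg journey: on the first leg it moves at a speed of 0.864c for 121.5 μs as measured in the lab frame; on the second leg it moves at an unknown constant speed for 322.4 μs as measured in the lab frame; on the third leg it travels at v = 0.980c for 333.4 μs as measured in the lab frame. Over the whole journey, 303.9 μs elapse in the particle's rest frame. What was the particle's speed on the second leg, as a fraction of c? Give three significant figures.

Leg 1: γ = 1/√(1 − 0.864²) = 1/√0.2535 = 1.986; τ_1 = 121.5/1.986 = 61.17 μs.
Leg 2: speed unknown; τ_2 = 322.4/γ_2.
Leg 3: γ = 1/√(1 − 0.980²) = 1/√0.03960 = 5.025; τ_3 = 333.4/5.025 = 66.35 μs.
Total proper time: 61.17 + τ_2 + 66.35 = 303.9, so τ_2 = 303.9 − 127.5 = 176.4 μs.
γ_2 = 322.4/176.4 = 1.828; β = √(1 − 1/γ²) = √0.7007.

β = 0.837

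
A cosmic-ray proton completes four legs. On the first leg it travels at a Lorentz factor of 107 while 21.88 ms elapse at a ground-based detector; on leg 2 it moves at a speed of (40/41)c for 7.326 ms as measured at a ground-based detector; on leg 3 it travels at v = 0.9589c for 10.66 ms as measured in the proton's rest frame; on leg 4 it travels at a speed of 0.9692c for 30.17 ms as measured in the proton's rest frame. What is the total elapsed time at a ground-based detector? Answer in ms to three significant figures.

Δt = 189 ms

Leg 1: 21.88 ms is already measured at a ground-based detector.
Leg 2: 7.326 ms is already measured at a ground-based detector.
Leg 3: γ = 1/√(1 − 0.9589²) = 1/√0.08051 = 3.524; Δt_3 = 3.524 × 10.66 = 37.57 ms.
Leg 4: γ = 1/√(1 − 0.9692²) = 1/√0.06065 = 4.061; Δt_4 = 4.061 × 30.17 = 122.5 ms.
Total: 21.88 + 7.326 + 37.57 + 122.5 ms.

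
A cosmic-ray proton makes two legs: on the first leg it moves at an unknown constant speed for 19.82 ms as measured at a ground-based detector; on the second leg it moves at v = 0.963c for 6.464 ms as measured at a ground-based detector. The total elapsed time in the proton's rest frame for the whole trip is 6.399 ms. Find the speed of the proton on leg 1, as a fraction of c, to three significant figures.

β = 0.972

Leg 1: speed unknown; τ_1 = 19.82/γ_1.
Leg 2: γ = 1/√(1 − 0.963²) = 1/√0.07263 = 3.711; τ_2 = 6.464/3.711 = 1.742 ms.
Total proper time: τ_1 + 1.742 = 6.399, so τ_1 = 6.399 − 1.742 = 4.657 ms.
γ_1 = 19.82/4.657 = 4.256; β = √(1 − 1/γ²) = √0.9448.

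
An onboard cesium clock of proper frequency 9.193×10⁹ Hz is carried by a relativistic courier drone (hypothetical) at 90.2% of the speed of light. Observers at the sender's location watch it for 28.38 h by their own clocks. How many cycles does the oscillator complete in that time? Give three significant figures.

β = 0.902; γ = 1/√(1 − 0.902²) = 1/√0.1864 = 2.316
During 28.38 h of lab time, the oscillator's proper time advances by τ = Δt/γ = 28.38/2.316 = 12.25 h = 4.411×10⁴ s.
N = f × τ = 9.193×10⁹ × 4.411×10⁴ = 4.055×10¹⁴.

N = 4.05×10¹⁴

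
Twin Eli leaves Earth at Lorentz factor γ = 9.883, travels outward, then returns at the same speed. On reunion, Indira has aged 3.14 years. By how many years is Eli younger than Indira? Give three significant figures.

γ = 9.883
Eli's elapsed proper time: τ = 3.14/9.883 = 0.3177 years.
Age gap = Δt − τ = 3.14 − 0.3177 years.

Δt − τ = 2.82 years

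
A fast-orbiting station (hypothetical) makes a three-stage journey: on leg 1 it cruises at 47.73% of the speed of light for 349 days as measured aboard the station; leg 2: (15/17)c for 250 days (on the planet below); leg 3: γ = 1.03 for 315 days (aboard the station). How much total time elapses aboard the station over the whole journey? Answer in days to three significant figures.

τ = 782 days

Leg 1: 349 days is already measured aboard the station.
Leg 2: γ = 1/√(1 − (15/17)²) = 17/8 = 2.125; τ_2 = 250/2.125 = 117.6 days.
Leg 3: 315 days is already measured aboard the station.
Total: 349.0 + 117.6 + 315.0 days.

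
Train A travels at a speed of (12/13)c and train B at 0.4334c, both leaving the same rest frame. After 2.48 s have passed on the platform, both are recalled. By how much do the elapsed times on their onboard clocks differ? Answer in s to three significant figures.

A: γ = 1/√(1 − (12/13)²) = 13/5 = 2.600; τ_A = 2.48/2.600 = 0.9538 s.
B: γ = 1/√(1 − 0.4334²) = 1/√0.8122 = 1.110; τ_B = 2.48/1.110 = 2.235 s.

|τ_A − τ_B| = 1.28 s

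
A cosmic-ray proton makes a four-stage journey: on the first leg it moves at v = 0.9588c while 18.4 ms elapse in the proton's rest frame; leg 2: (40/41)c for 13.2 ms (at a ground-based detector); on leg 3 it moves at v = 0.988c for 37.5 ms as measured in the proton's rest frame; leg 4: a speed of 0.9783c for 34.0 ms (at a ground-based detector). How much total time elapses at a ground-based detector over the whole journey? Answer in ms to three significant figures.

Δt = 355 ms

Leg 1: γ = 1/√(1 − 0.9588²) = 1/√0.08070 = 3.520; Δt_1 = 3.520 × 18.4 = 64.77 ms.
Leg 2: 13.2 ms is already measured at a ground-based detector.
Leg 3: γ = 1/√(1 − 0.988²) = 1/√0.02386 = 6.474; Δt_3 = 6.474 × 37.5 = 242.8 ms.
Leg 4: 34.0 ms is already measured at a ground-based detector.
Total: 64.77 + 13.20 + 242.8 + 34.00 ms.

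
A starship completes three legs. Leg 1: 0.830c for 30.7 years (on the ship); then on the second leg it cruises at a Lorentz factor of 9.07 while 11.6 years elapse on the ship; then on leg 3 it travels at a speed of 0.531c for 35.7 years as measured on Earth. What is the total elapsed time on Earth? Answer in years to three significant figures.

Leg 1: γ = 1/√(1 − 0.830²) = 1/√0.3111 = 1.793; Δt_1 = 1.793 × 30.7 = 55.04 years.
Leg 2: γ = 9.07; Δt_2 = 9.070 × 11.6 = 105.2 years.
Leg 3: 35.7 years is already measured on Earth.
Total: 55.04 + 105.2 + 35.70 years.

Δt = 196 years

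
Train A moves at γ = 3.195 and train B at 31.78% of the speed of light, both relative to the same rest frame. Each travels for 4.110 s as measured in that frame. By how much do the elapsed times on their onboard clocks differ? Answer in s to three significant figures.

|τ_A − τ_B| = 2.61 s

A: γ = 3.195; τ_A = 4.110/3.195 = 1.286 s.
B: β = 0.3178; γ = 1/√(1 − 0.3178²) = 1/√0.8990 = 1.055; τ_B = 4.110/1.055 = 3.897 s.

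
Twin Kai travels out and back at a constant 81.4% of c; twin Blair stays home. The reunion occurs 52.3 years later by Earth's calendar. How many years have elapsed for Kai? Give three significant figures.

β = 0.814; γ = 1/√(1 − 0.814²) = 1/√0.3374 = 1.722
Kai's clock measures proper time along the trip: τ = Δt/γ = 52.3/1.722 years.

τ = 30.4 years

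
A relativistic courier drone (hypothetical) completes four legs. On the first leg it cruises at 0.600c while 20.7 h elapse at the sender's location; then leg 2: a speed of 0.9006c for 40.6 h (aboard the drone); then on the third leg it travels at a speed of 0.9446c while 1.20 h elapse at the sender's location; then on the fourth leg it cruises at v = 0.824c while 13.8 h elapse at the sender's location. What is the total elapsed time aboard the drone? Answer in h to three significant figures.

τ = 65.4 h

Leg 1: γ = 1/√(1 − 0.600²) = 5/4 = 1.250; τ_1 = 20.7/1.250 = 16.56 h.
Leg 2: 40.6 h is already measured aboard the drone.
Leg 3: γ = 1/√(1 − 0.9446²) = 1/√0.1077 = 3.047; τ_3 = 1.20/3.047 = 0.3939 h.
Leg 4: γ = 1/√(1 − 0.824²) = 1/√0.3210 = 1.765; τ_4 = 13.8/1.765 = 7.819 h.
Total: 16.56 + 40.60 + 0.3939 + 7.819 h.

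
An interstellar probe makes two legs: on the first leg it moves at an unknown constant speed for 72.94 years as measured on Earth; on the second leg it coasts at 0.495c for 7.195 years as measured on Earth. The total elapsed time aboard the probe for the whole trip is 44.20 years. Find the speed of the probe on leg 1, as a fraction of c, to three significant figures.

Leg 1: speed unknown; τ_1 = 72.94/γ_1.
Leg 2: γ = 1/√(1 − 0.495²) = 1/√0.7550 = 1.151; τ_2 = 7.195/1.151 = 6.252 years.
Total proper time: τ_1 + 6.252 = 44.20, so τ_1 = 44.20 − 6.252 = 37.95 years.
γ_1 = 72.94/37.95 = 1.922; β = √(1 − 1/γ²) = √0.7293.

β = 0.854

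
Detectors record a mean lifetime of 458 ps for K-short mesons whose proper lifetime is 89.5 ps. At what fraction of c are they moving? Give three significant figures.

β = 0.981

γ = Δt/τ₀ = 458/89.5 = 5.117
β = √(1 − 1/γ²) = √(1 − 0.03819) = √0.9618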